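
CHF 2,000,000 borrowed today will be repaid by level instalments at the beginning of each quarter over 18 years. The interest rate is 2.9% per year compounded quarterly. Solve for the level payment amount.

CHF 35,496.66

Level annuity due; solve PV = PMT × [(1 − (1+r)^−n)/r] × (1+r) for PMT.
Periodic rate r = 0.029/4 per quarter; n is counted in quarters.
With n = 72: PMT = 2,000,000 / ([(1 − (1+r)^−n)/r] × (1+r)) = CHF 35,496.66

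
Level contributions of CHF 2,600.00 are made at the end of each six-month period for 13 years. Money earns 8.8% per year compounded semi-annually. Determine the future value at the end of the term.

This is an ordinary annuity: 26 deposits of CHF 2,600.00 at the end of each six-month period.
Periodic rate r = 0.088/2 per half-year; n is counted in half-years.
FV = PMT × [((1+r)^n − 1)/r] = 2,600 × [(1+r)^26 − 1] / r = CHF 121,932.04

CHF 121,932.04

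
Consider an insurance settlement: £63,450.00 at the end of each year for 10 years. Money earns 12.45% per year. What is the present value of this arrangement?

£351,998.10

This is an ordinary annuity: 10 payments of £63,450.00 at the end of each year.
Periodic rate r = 0.1245 per year.
PV = PMT × [(1 − (1+r)^−n)/r] = 63,450 × [1 − (1+r)^−10] / r = £351,998.10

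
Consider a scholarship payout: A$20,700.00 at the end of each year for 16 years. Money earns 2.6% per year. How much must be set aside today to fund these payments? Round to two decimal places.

A$268,147.40

This is an ordinary annuity: 16 payments of A$20,700.00 at the end of each year.
Periodic rate r = 0.026 per year.
PV = PMT × [(1 − (1+r)^−n)/r] = 20,700 × [1 − (1+r)^−16] / r = A$268,147.40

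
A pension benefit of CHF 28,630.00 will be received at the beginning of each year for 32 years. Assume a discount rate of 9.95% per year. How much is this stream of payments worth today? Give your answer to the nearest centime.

This is an annuity due: 32 payments of CHF 28,630.00 at the beginning of each year.
Periodic rate r = 0.0995 per year.
PV = PMT × [(1 − (1+r)^−n)/r] × (1+r) = 28,630 × [1 − (1+r)^−32] / r × (1+r) = CHF 301,165.11

CHF 301,165.11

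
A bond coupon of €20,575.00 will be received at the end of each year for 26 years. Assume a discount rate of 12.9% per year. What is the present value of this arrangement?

This is an ordinary annuity: 26 payments of €20,575.00 at the end of each year.
Periodic rate r = 0.129 per year.
PV = PMT × [(1 − (1+r)^−n)/r] = 20,575 × [1 − (1+r)^−26] / r = €152,693.01

€152,693.01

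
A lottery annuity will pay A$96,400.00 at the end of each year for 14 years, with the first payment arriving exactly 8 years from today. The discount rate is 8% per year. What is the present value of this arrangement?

A$463,725.75

Ordinary annuity of 14 payments, first payment at period 8.
Periodic rate r = 0.08 per year.
The ordinary-annuity PV formula values the stream one period before the first payment (period 7); discount that back 7 periods:
PV₀ = 96,400 × [1 − (1+r)^−14] / r × (1+r)^−7 = A$463,725.75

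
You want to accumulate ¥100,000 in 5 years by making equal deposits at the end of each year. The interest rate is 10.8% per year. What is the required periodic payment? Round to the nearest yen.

¥16,121

Level ordinary annuity; solve FV = PMT × [((1+r)^n − 1)/r] for PMT.
Periodic rate r = 0.108 per year.
With n = 5: PMT = 100,000 / ([((1+r)^n − 1)/r]) = ¥16,121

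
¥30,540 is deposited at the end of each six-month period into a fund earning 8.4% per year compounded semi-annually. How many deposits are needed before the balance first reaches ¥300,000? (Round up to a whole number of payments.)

9 payments

Periodic rate r = 0.084/2 per half-year; n is counted in half-years.
Ordinary annuity FV: 300,000 = 30,540 × [((1+r)^n − 1)/r].
(1+r)^n = 1 + 300,000 × r / 30,540, so n = ln(1 + 300,000·r/30,540) / ln(1+r) = 8.40.
Round up to a whole number of payments: n = 9.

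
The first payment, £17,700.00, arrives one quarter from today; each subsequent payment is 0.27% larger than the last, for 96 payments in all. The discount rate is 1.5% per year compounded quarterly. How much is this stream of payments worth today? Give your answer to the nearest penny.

£1,611,427.53

Periodic rate r = 0.015/4 per quarter; n is counted in quarters.
Growing ordinary annuity: PV = PMT₁ × [1 − ((1+g)/(1+r))^n] / (r − g) = 17,700 × [1 − ((1+0.0027)/(1+r))^96] / (r − 0.0027) = £1,611,427.53.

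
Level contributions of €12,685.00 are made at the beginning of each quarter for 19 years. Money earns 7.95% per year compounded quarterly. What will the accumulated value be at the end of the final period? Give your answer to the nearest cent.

€2,253,755.29

This is an annuity due: 76 deposits of €12,685.00 at the beginning of each quarter.
Periodic rate r = 0.0795/4 per quarter; n is counted in quarters.
FV = PMT × [((1+r)^n − 1)/r] × (1+r) = 12,685 × [(1+r)^76 − 1] / r × (1+r) = €2,253,755.29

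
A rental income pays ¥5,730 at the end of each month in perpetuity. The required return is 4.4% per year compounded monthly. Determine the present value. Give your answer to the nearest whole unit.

¥1,562,727

Periodic rate r = 0.044/12 per month.
Level perpetuity: PV = PMT / r = 5,730 / (0.044/12) = ¥1,562,727.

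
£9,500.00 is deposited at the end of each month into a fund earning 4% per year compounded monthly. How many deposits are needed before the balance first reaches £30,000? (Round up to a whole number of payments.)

4 payments

Periodic rate r = 0.04/12 per month; n is counted in months.
Ordinary annuity FV: 30,000 = 9,500 × [((1+r)^n − 1)/r].
(1+r)^n = 1 + 30,000 × r / 9,500, so n = ln(1 + 30,000·r/9,500) / ln(1+r) = 3.15.
Round up to a whole number of payments: n = 4.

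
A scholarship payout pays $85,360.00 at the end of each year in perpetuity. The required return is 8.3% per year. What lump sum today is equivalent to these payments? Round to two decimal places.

$1,028,433.73

Periodic rate r = 0.083 per year.
Level perpetuity: PV = PMT / r = 85,360 / (0.083) = $1,028,433.73.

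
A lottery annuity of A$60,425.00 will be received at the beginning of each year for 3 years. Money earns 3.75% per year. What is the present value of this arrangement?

A$174,801.83

This is an annuity due: 3 payments of A$60,425.00 at the beginning of each year.
Periodic rate r = 0.0375 per year.
PV = PMT × [(1 − (1+r)^−n)/r] × (1+r) = 60,425 × [1 − (1+r)^−3] / r × (1+r) = A$174,801.83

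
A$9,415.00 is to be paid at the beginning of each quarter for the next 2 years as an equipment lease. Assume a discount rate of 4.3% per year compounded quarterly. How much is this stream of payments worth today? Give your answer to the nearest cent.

A$72,575.08

This is an annuity due: 8 payments of A$9,415.00 at the beginning of each quarter.
Periodic rate r = 0.043/4 per quarter; n is counted in quarters.
PV = PMT × [(1 − (1+r)^−n)/r] × (1+r) = 9,415 × [1 − (1+r)^−8] / r × (1+r) = A$72,575.08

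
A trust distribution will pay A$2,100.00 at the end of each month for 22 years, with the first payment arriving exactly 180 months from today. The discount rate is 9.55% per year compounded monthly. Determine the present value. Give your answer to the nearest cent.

A$55,975.61

Ordinary annuity of 264 payments, first payment at period 180.
Periodic rate r = 0.0955/12 per month; n is counted in months.
The ordinary-annuity PV formula values the stream one period before the first payment (period 179); discount that back 179 periods:
PV₀ = 2,100 × [1 − (1+r)^−264] / r × (1+r)^−179 = A$55,975.61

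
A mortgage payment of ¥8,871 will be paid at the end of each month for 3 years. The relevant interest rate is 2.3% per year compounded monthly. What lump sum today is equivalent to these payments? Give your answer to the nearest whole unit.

¥308,302

This is an ordinary annuity: 36 payments of ¥8,871 at the end of each month.
Periodic rate r = 0.023/12 per month; n is counted in months.
PV = PMT × [(1 − (1+r)^−n)/r] = 8,871 × [1 − (1+r)^−36] / r = ¥308,302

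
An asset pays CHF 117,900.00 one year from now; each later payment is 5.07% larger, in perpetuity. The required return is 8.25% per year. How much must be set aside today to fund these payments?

CHF 3,707,547.17

Periodic rate r = 0.0825 per year.
Growing perpetuity (Gordon): PV = PMT₁ / (r − g) = 117,900 / (r − 0.0507) = CHF 3,707,547.17.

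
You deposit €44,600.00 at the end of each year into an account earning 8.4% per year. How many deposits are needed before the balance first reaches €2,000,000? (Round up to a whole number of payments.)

20 payments

Periodic rate r = 0.084 per year.
Ordinary annuity FV: 2,000,000 = 44,600 × [((1+r)^n − 1)/r].
(1+r)^n = 1 + 2,000,000 × r / 44,600, so n = ln(1 + 2,000,000·r/44,600) / ln(1+r) = 19.36.
Round up to a whole number of payments: n = 20.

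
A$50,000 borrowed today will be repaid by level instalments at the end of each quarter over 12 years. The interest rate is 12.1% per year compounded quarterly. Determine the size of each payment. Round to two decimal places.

Level ordinary annuity; solve PV = PMT × [(1 − (1+r)^−n)/r] for PMT.
Periodic rate r = 0.121/4 per quarter; n is counted in quarters.
With n = 48: PMT = 50,000 / ([(1 − (1+r)^−n)/r]) = A$1,988.03

A$1,988.03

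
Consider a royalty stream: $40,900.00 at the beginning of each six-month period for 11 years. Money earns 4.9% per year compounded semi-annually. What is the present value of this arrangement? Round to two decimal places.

This is an annuity due: 22 payments of $40,900.00 at the beginning of each six-month period.
Periodic rate r = 0.049/2 per half-year; n is counted in half-years.
PV = PMT × [(1 − (1+r)^−n)/r] × (1+r) = 40,900 × [1 − (1+r)^−22] / r × (1+r) = $706,120.61

$706,120.61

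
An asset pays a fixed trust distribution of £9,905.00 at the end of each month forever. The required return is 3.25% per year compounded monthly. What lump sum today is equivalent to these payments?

Periodic rate r = 0.0325/12 per month.
Level perpetuity: PV = PMT / r = 9,905 / (0.0325/12) = £3,657,230.77.

£3,657,230.77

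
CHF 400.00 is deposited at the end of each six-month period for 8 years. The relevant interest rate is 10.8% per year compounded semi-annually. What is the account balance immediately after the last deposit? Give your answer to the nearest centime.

This is an ordinary annuity: 16 deposits of CHF 400.00 at the end of each six-month period.
Periodic rate r = 0.108/2 per half-year; n is counted in half-years.
FV = PMT × [((1+r)^n − 1)/r] = 400 × [(1+r)^16 − 1] / r = CHF 9,776.27

CHF 9,776.27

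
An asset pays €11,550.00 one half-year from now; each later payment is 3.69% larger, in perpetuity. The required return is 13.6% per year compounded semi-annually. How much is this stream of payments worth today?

Periodic rate r = 0.136/2 per half-year.
Growing perpetuity (Gordon): PV = PMT₁ / (r − g) = 11,550 / (r − 0.0369) = €371,382.64.

€371,382.64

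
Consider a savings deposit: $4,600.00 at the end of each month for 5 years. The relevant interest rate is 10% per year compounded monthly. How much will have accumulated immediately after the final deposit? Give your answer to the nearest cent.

This is an ordinary annuity: 60 deposits of $4,600.00 at the end of each month.
Periodic rate r = 0.1/12 per month; n is counted in months.
FV = PMT × [((1+r)^n − 1)/r] = 4,600 × [(1+r)^60 − 1] / r = $356,210.53

$356,210.53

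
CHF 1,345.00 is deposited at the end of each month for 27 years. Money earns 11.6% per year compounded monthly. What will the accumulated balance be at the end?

CHF 3,002,264.47

This is an ordinary annuity: 324 deposits of CHF 1,345.00 at the end of each month.
Periodic rate r = 0.116/12 per month; n is counted in months.
FV = PMT × [((1+r)^n − 1)/r] = 1,345 × [(1+r)^324 − 1] / r = CHF 3,002,264.47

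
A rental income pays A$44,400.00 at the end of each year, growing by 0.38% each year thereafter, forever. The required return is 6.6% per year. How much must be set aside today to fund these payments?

A$713,826.37

Periodic rate r = 0.066 per year.
Growing perpetuity (Gordon): PV = PMT₁ / (r − g) = 44,400 / (r − 0.0038) = A$713,826.37.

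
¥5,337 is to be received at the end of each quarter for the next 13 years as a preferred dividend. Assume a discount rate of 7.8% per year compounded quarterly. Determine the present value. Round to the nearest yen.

¥173,433

This is an ordinary annuity: 52 payments of ¥5,337 at the end of each quarter.
Periodic rate r = 0.078/4 per quarter; n is counted in quarters.
PV = PMT × [(1 − (1+r)^−n)/r] = 5,337 × [1 − (1+r)^−52] / r = ¥173,433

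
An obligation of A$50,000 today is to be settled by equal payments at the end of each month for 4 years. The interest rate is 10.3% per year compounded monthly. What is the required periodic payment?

A$1,275.34

Level ordinary annuity; solve PV = PMT × [(1 − (1+r)^−n)/r] for PMT.
Periodic rate r = 0.103/12 per month; n is counted in months.
With n = 48: PMT = 50,000 / ([(1 − (1+r)^−n)/r]) = A$1,275.34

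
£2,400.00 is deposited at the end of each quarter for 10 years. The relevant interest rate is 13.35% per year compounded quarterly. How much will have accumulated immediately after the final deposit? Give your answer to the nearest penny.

This is an ordinary annuity: 40 deposits of £2,400.00 at the end of each quarter.
Periodic rate r = 0.1335/4 per quarter; n is counted in quarters.
FV = PMT × [((1+r)^n − 1)/r] = 2,400 × [(1+r)^40 − 1] / r = £195,457.00

£195,457.00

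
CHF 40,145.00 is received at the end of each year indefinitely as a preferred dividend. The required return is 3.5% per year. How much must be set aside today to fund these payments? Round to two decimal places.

CHF 1,147,000.00

Periodic rate r = 0.035 per year.
Level perpetuity: PV = PMT / r = 40,145 / (0.035) = CHF 1,147,000.00.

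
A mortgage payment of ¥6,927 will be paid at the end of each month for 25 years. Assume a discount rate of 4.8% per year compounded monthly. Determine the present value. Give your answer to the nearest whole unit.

This is an ordinary annuity: 300 payments of ¥6,927 at the end of each month.
Periodic rate r = 0.048/12 per month; n is counted in months.
PV = PMT × [(1 − (1+r)^−n)/r] = 6,927 × [1 − (1+r)^−300] / r = ¥1,208,907

¥1,208,907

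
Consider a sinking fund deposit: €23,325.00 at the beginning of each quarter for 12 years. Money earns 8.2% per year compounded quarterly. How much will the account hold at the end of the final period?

This is an annuity due: 48 deposits of €23,325.00 at the beginning of each quarter.
Periodic rate r = 0.082/4 per quarter; n is counted in quarters.
FV = PMT × [((1+r)^n − 1)/r] × (1+r) = 23,325 × [(1+r)^48 − 1] / r × (1+r) = €1,914,295.79

€1,914,295.79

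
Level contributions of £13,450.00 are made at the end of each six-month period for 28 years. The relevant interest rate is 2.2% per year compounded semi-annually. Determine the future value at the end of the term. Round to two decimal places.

This is an ordinary annuity: 56 deposits of £13,450.00 at the end of each six-month period.
Periodic rate r = 0.022/2 per half-year; n is counted in half-years.
FV = PMT × [((1+r)^n − 1)/r] = 13,450 × [(1+r)^56 − 1] / r = £1,033,559.58

£1,033,559.58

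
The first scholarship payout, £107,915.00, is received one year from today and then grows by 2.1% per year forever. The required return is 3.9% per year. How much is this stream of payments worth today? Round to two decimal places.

Periodic rate r = 0.039 per year.
Growing perpetuity (Gordon): PV = PMT₁ / (r − g) = 107,915 / (r − 0.021) = £5,995,277.78.

£5,995,277.78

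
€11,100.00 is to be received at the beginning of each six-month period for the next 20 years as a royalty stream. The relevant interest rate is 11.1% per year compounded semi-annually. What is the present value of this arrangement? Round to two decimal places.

This is an annuity due: 40 payments of €11,100.00 at the beginning of each six-month period.
Periodic rate r = 0.111/2 per half-year; n is counted in half-years.
PV = PMT × [(1 − (1+r)^−n)/r] × (1+r) = 11,100 × [1 − (1+r)^−40] / r × (1+r) = €186,769.07

€186,769.07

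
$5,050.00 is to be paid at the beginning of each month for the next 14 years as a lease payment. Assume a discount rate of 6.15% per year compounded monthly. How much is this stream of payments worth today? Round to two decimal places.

$570,806.69

This is an annuity due: 168 payments of $5,050.00 at the beginning of each month.
Periodic rate r = 0.0615/12 per month; n is counted in months.
PV = PMT × [(1 − (1+r)^−n)/r] × (1+r) = 5,050 × [1 − (1+r)^−168] / r × (1+r) = $570,806.69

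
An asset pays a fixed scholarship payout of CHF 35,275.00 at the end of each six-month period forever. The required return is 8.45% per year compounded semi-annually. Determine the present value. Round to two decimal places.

Periodic rate r = 0.0845/2 per half-year.
Level perpetuity: PV = PMT / r = 35,275 / (0.0845/2) = CHF 834,911.24.

CHF 834,911.24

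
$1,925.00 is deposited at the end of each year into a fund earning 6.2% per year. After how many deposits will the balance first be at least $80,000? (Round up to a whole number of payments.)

22 payments

Periodic rate r = 0.062 per year.
Ordinary annuity FV: 80,000 = 1,925 × [((1+r)^n − 1)/r].
(1+r)^n = 1 + 80,000 × r / 1,925, so n = ln(1 + 80,000·r/1,925) / ln(1+r) = 21.19.
Round up to a whole number of payments: n = 22.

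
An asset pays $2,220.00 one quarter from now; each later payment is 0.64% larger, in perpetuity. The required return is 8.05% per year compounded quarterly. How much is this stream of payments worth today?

$161,748.63

Periodic rate r = 0.0805/4 per quarter.
Growing perpetuity (Gordon): PV = PMT₁ / (r − g) = 2,220 / (r − 0.0064) = $161,748.63.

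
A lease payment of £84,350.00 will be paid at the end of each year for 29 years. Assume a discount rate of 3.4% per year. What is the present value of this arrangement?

£1,540,053.68

This is an ordinary annuity: 29 payments of £84,350.00 at the end of each year.
Periodic rate r = 0.034 per year.
PV = PMT × [(1 − (1+r)^−n)/r] = 84,350 × [1 − (1+r)^−29] / r = £1,540,053.68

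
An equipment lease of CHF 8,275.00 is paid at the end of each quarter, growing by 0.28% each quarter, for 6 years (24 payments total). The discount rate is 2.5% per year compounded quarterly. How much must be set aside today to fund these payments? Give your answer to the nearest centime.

CHF 189,776.77

Periodic rate r = 0.025/4 per quarter; n is counted in quarters.
Growing ordinary annuity: PV = PMT₁ × [1 − ((1+g)/(1+r))^n] / (r − g) = 8,275 × [1 − ((1+0.0028)/(1+r))^24] / (r − 0.0028) = CHF 189,776.77.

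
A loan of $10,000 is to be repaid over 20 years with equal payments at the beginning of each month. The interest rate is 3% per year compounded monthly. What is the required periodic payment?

Level annuity due; solve PV = PMT × [(1 − (1+r)^−n)/r] × (1+r) for PMT.
Periodic rate r = 0.03/12 per month; n is counted in months.
With n = 240: PMT = 10,000 / ([(1 − (1+r)^−n)/r] × (1+r)) = $55.32

$55.32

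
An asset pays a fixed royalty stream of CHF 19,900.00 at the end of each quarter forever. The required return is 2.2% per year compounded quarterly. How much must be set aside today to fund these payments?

CHF 3,618,181.82

Periodic rate r = 0.022/4 per quarter.
Level perpetuity: PV = PMT / r = 19,900 / (0.022/4) = CHF 3,618,181.82.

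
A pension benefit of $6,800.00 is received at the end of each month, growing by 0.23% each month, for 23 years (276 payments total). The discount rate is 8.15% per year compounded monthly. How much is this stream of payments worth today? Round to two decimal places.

$1,073,215.71

Periodic rate r = 0.0815/12 per month; n is counted in months.
Growing ordinary annuity: PV = PMT₁ × [1 − ((1+g)/(1+r))^n] / (r − g) = 6,800 × [1 − ((1+0.0023)/(1+r))^276] / (r − 0.0023) = $1,073,215.71.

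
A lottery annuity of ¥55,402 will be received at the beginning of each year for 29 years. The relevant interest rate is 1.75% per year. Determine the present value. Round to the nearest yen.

This is an annuity due: 29 payments of ¥55,402 at the beginning of each year.
Periodic rate r = 0.0175 per year.
PV = PMT × [(1 − (1+r)^−n)/r] × (1+r) = 55,402 × [1 − (1+r)^−29] / r × (1+r) = ¥1,273,523

¥1,273,523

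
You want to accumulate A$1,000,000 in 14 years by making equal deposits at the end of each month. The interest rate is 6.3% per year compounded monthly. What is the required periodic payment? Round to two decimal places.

A$3,722.98

Level ordinary annuity; solve FV = PMT × [((1+r)^n − 1)/r] for PMT.
Periodic rate r = 0.063/12 per month; n is counted in months.
With n = 168: PMT = 1,000,000 / ([((1+r)^n − 1)/r]) = A$3,722.98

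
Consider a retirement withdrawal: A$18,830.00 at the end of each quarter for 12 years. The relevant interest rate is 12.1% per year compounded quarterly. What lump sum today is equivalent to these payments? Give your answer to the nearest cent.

A$473,584.71

This is an ordinary annuity: 48 payments of A$18,830.00 at the end of each quarter.
Periodic rate r = 0.121/4 per quarter; n is counted in quarters.
PV = PMT × [(1 − (1+r)^−n)/r] = 18,830 × [1 − (1+r)^−48] / r = A$473,584.71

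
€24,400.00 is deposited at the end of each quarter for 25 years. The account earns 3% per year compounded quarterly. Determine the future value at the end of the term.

This is an ordinary annuity: 100 deposits of €24,400.00 at the end of each quarter.
Periodic rate r = 0.03/4 per quarter; n is counted in quarters.
FV = PMT × [((1+r)^n − 1)/r] = 24,400 × [(1+r)^100 − 1] / r = €3,614,726.09

€3,614,726.09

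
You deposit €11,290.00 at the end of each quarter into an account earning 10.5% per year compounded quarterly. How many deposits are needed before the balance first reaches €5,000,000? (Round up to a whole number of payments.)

98 payments

Periodic rate r = 0.105/4 per quarter; n is counted in quarters.
Ordinary annuity FV: 5,000,000 = 11,290 × [((1+r)^n − 1)/r].
(1+r)^n = 1 + 5,000,000 × r / 11,290, so n = ln(1 + 5,000,000·r/11,290) / ln(1+r) = 97.86.
Round up to a whole number of payments: n = 98.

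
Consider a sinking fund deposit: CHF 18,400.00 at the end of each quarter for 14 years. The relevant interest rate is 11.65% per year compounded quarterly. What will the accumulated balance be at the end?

This is an ordinary annuity: 56 deposits of CHF 18,400.00 at the end of each quarter.
Periodic rate r = 0.1165/4 per quarter; n is counted in quarters.
FV = PMT × [((1+r)^n − 1)/r] = 18,400 × [(1+r)^56 − 1] / r = CHF 2,521,553.34

CHF 2,521,553.34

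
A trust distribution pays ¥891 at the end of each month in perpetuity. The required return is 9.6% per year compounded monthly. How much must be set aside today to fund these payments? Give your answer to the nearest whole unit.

¥111,375

Periodic rate r = 0.096/12 per month.
Level perpetuity: PV = PMT / r = 891 / (0.096/12) = ¥111,375.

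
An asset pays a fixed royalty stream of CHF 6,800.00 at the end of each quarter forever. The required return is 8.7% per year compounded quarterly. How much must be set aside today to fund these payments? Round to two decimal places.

CHF 312,643.68

Periodic rate r = 0.087/4 per quarter.
Level perpetuity: PV = PMT / r = 6,800 / (0.087/4) = CHF 312,643.68.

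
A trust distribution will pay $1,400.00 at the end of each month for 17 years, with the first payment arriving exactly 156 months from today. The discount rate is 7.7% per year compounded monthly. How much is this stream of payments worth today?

Ordinary annuity of 204 payments, first payment at period 156.
Periodic rate r = 0.077/12 per month; n is counted in months.
The ordinary-annuity PV formula values the stream one period before the first payment (period 155); discount that back 155 periods:
PV₀ = 1,400 × [1 − (1+r)^−204] / r × (1+r)^−155 = $58,999.97

$58,999.97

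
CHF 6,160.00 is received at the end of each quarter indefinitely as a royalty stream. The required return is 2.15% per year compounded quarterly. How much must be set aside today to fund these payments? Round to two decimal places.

Periodic rate r = 0.0215/4 per quarter.
Level perpetuity: PV = PMT / r = 6,160 / (0.0215/4) = CHF 1,146,046.51.

CHF 1,146,046.51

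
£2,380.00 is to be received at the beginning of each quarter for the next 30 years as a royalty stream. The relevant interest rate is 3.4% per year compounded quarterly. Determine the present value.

£180,115.33

This is an annuity due: 120 payments of £2,380.00 at the beginning of each quarter.
Periodic rate r = 0.034/4 per quarter; n is counted in quarters.
PV = PMT × [(1 − (1+r)^−n)/r] × (1+r) = 2,380 × [1 − (1+r)^−120] / r × (1+r) = £180,115.33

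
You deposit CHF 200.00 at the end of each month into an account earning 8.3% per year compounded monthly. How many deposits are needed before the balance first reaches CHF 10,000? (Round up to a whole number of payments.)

44 payments

Periodic rate r = 0.083/12 per month; n is counted in months.
Ordinary annuity FV: 10,000 = 200 × [((1+r)^n − 1)/r].
(1+r)^n = 1 + 10,000 × r / 200, so n = ln(1 + 10,000·r/200) / ln(1+r) = 43.09.
Round up to a whole number of payments: n = 44.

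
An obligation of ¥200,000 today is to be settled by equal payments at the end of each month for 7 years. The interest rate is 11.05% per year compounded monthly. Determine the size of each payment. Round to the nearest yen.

¥3,430

Level ordinary annuity; solve PV = PMT × [(1 − (1+r)^−n)/r] for PMT.
Periodic rate r = 0.1105/12 per month; n is counted in months.
With n = 84: PMT = 200,000 / ([(1 − (1+r)^−n)/r]) = ¥3,430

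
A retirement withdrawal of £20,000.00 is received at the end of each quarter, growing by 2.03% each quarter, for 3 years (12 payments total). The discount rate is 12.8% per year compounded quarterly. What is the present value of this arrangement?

£218,591.34

Periodic rate r = 0.128/4 per quarter; n is counted in quarters.
Growing ordinary annuity: PV = PMT₁ × [1 − ((1+g)/(1+r))^n] / (r − g) = 20,000 × [1 − ((1+0.0203)/(1+r))^12] / (r − 0.0203) = £218,591.34.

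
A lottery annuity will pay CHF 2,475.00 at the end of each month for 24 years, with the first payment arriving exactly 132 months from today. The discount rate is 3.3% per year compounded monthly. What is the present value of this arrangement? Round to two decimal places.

Ordinary annuity of 288 payments, first payment at period 132.
Periodic rate r = 0.033/12 per month; n is counted in months.
The ordinary-annuity PV formula values the stream one period before the first payment (period 131); discount that back 131 periods:
PV₀ = 2,475 × [1 − (1+r)^−288] / r × (1+r)^−131 = CHF 343,279.56

CHF 343,279.56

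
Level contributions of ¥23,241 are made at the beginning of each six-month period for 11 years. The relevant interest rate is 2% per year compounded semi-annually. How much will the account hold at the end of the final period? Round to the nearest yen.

This is an annuity due: 22 deposits of ¥23,241 at the beginning of each six-month period.
Periodic rate r = 0.02/2 per half-year; n is counted in half-years.
FV = PMT × [((1+r)^n − 1)/r] × (1+r) = 23,241 × [(1+r)^22 − 1] / r × (1+r) = ¥574,432

¥574,432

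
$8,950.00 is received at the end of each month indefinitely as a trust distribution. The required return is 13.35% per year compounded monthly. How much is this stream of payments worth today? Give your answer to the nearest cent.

$804,494.38

Periodic rate r = 0.1335/12 per month.
Level perpetuity: PV = PMT / r = 8,950 / (0.1335/12) = $804,494.38.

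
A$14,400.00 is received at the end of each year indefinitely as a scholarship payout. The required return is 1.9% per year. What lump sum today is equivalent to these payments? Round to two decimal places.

A$757,894.74

Periodic rate r = 0.019 per year.
Level perpetuity: PV = PMT / r = 14,400 / (0.019) = A$757,894.74.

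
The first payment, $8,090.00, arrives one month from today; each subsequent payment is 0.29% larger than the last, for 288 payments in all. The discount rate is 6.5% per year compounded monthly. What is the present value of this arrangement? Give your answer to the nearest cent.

$1,652,682.77

Periodic rate r = 0.065/12 per month; n is counted in months.
Growing ordinary annuity: PV = PMT₁ × [1 − ((1+g)/(1+r))^n] / (r − g) = 8,090 × [1 − ((1+0.0029)/(1+r))^288] / (r − 0.0029) = $1,652,682.77.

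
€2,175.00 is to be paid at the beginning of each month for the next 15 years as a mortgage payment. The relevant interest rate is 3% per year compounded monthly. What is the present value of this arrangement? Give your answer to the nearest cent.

€315,739.28

This is an annuity due: 180 payments of €2,175.00 at the beginning of each month.
Periodic rate r = 0.03/12 per month; n is counted in months.
PV = PMT × [(1 − (1+r)^−n)/r] × (1+r) = 2,175 × [1 − (1+r)^−180] / r × (1+r) = €315,739.28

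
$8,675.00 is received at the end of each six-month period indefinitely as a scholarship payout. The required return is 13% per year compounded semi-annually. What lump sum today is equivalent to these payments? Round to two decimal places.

Periodic rate r = 0.13/2 per half-year.
Level perpetuity: PV = PMT / r = 8,675 / (0.13/2) = $133,461.54.

$133,461.54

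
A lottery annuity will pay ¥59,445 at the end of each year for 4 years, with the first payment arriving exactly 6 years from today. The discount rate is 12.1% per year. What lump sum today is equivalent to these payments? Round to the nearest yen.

Ordinary annuity of 4 payments, first payment at period 6.
Periodic rate r = 0.121 per year.
The ordinary-annuity PV formula values the stream one period before the first payment (period 5); discount that back 5 periods:
PV₀ = 59,445 × [1 − (1+r)^−4] / r × (1+r)^−5 = ¥101,781

¥101,781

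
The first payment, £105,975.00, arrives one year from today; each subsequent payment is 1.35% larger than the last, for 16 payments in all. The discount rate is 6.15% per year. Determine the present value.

£1,154,827.32

Periodic rate r = 0.0615 per year.
Growing ordinary annuity: PV = PMT₁ × [1 − ((1+g)/(1+r))^n] / (r − g) = 105,975 × [1 − ((1+0.0135)/(1+r))^16] / (r − 0.0135) = £1,154,827.32.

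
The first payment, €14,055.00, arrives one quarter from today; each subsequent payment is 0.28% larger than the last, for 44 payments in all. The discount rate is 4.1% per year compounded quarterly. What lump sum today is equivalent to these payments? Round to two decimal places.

€524,395.33

Periodic rate r = 0.041/4 per quarter; n is counted in quarters.
Growing ordinary annuity: PV = PMT₁ × [1 − ((1+g)/(1+r))^n] / (r − g) = 14,055 × [1 − ((1+0.0028)/(1+r))^44] / (r − 0.0028) = €524,395.33.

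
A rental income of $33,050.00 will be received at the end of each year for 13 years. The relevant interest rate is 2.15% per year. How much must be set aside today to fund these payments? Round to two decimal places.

$371,382.11

This is an ordinary annuity: 13 payments of $33,050.00 at the end of each year.
Periodic rate r = 0.0215 per year.
PV = PMT × [(1 − (1+r)^−n)/r] = 33,050 × [1 − (1+r)^−13] / r = $371,382.11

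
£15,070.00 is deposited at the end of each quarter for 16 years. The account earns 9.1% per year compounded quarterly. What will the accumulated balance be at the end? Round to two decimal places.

This is an ordinary annuity: 64 deposits of £15,070.00 at the end of each quarter.
Periodic rate r = 0.091/4 per quarter; n is counted in quarters.
FV = PMT × [((1+r)^n − 1)/r] = 15,070 × [(1+r)^64 − 1] / r = £2,132,564.93

£2,132,564.93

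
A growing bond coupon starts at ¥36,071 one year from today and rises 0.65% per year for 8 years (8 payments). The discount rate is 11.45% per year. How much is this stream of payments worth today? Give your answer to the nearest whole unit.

¥186,215

Periodic rate r = 0.1145 per year.
Growing ordinary annuity: PV = PMT₁ × [1 − ((1+g)/(1+r))^n] / (r − g) = 36,071 × [1 − ((1+0.0065)/(1+r))^8] / (r − 0.0065) = ¥186,215.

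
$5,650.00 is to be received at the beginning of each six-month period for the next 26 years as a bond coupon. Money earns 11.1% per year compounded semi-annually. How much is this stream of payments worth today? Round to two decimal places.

This is an annuity due: 52 payments of $5,650.00 at the beginning of each six-month period.
Periodic rate r = 0.111/2 per half-year; n is counted in half-years.
PV = PMT × [(1 − (1+r)^−n)/r] × (1+r) = 5,650 × [1 − (1+r)^−52] / r × (1+r) = $100,974.63

$100,974.63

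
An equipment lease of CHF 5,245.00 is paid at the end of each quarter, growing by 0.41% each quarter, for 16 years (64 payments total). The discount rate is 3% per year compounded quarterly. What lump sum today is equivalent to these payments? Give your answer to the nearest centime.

CHF 300,111.12

Periodic rate r = 0.03/4 per quarter; n is counted in quarters.
Growing ordinary annuity: PV = PMT₁ × [1 − ((1+g)/(1+r))^n] / (r − g) = 5,245 × [1 − ((1+0.0041)/(1+r))^64] / (r − 0.0041) = CHF 300,111.12.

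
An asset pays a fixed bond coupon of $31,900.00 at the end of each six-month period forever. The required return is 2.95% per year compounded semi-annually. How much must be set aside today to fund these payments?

$2,162,711.86

Periodic rate r = 0.0295/2 per half-year.
Level perpetuity: PV = PMT / r = 31,900 / (0.0295/2) = $2,162,711.86.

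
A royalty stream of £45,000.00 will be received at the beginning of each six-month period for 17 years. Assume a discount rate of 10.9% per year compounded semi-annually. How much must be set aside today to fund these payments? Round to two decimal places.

£727,377.33

This is an annuity due: 34 payments of £45,000.00 at the beginning of each six-month period.
Periodic rate r = 0.109/2 per half-year; n is counted in half-years.
PV = PMT × [(1 − (1+r)^−n)/r] × (1+r) = 45,000 × [1 − (1+r)^−34] / r × (1+r) = £727,377.33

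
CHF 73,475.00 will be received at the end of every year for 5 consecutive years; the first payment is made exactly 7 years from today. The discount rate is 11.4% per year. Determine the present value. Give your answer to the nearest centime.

Ordinary annuity of 5 payments, first payment at period 7.
Periodic rate r = 0.114 per year.
The ordinary-annuity PV formula values the stream one period before the first payment (period 6); discount that back 6 periods:
PV₀ = 73,475 × [1 − (1+r)^−5] / r × (1+r)^−6 = CHF 140,666.85

CHF 140,666.85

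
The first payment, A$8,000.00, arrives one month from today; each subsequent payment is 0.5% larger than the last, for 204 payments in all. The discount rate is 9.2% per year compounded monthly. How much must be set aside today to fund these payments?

A$1,252,763.11

Periodic rate r = 0.092/12 per month; n is counted in months.
Growing ordinary annuity: PV = PMT₁ × [1 − ((1+g)/(1+r))^n] / (r − g) = 8,000 × [1 − ((1+0.005)/(1+r))^204] / (r − 0.005) = A$1,252,763.11.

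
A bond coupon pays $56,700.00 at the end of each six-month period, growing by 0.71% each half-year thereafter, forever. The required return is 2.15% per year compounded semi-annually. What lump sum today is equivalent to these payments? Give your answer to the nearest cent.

$15,534,246.58

Periodic rate r = 0.0215/2 per half-year.
Growing perpetuity (Gordon): PV = PMT₁ / (r − g) = 56,700 / (r − 0.0071) = $15,534,246.58.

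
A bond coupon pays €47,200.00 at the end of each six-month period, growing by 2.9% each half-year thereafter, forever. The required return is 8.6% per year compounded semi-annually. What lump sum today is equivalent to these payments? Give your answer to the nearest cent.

Periodic rate r = 0.086/2 per half-year.
Growing perpetuity (Gordon): PV = PMT₁ / (r − g) = 47,200 / (r − 0.029) = €3,371,428.57.

€3,371,428.57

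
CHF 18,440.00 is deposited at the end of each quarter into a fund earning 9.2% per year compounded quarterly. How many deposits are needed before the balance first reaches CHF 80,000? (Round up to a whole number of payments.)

Periodic rate r = 0.092/4 per quarter; n is counted in quarters.
Ordinary annuity FV: 80,000 = 18,440 × [((1+r)^n − 1)/r].
(1+r)^n = 1 + 80,000 × r / 18,440, so n = ln(1 + 80,000·r/18,440) / ln(1+r) = 4.18.
Round up to a whole number of payments: n = 5.

5 payments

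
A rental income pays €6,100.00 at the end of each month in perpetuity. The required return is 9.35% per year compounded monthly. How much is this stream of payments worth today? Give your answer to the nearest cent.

Periodic rate r = 0.0935/12 per month.
Level perpetuity: PV = PMT / r = 6,100 / (0.0935/12) = €782,887.70.

€782,887.70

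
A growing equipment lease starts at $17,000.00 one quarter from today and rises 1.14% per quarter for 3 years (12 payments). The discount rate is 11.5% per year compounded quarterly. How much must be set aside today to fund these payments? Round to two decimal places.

Periodic rate r = 0.115/4 per quarter; n is counted in quarters.
Growing ordinary annuity: PV = PMT₁ × [1 − ((1+g)/(1+r))^n] / (r − g) = 17,000 × [1 − ((1+0.0114)/(1+r))^12] / (r − 0.0114) = $180,900.90.

$180,900.90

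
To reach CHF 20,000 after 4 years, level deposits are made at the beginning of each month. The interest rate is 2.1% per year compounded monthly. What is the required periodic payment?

CHF 399.08

Level annuity due; solve FV = PMT × [((1+r)^n − 1)/r] × (1+r) for PMT.
Periodic rate r = 0.021/12 per month; n is counted in months.
With n = 48: PMT = 20,000 / ([((1+r)^n − 1)/r] × (1+r)) = CHF 399.08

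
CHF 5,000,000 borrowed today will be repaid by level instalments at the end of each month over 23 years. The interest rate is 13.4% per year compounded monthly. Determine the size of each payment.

Level ordinary annuity; solve PV = PMT × [(1 − (1+r)^−n)/r] for PMT.
Periodic rate r = 0.134/12 per month; n is counted in months.
With n = 276: PMT = 5,000,000 / ([(1 − (1+r)^−n)/r]) = CHF 58,565.88

CHF 58,565.88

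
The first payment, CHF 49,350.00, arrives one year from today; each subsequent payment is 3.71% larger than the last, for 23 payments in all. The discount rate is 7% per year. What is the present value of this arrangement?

Periodic rate r = 0.07 per year.
Growing ordinary annuity: PV = PMT₁ × [1 − ((1+g)/(1+r))^n] / (r − g) = 49,350 × [1 − ((1+0.0371)/(1+r))^23] / (r − 0.0371) = CHF 768,626.94.

CHF 768,626.94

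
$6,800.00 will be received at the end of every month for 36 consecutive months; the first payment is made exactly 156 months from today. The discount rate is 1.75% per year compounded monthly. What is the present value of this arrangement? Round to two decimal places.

Ordinary annuity of 36 payments, first payment at period 156.
Periodic rate r = 0.0175/12 per month; n is counted in months.
The ordinary-annuity PV formula values the stream one period before the first payment (period 155); discount that back 155 periods:
PV₀ = 6,800 × [1 − (1+r)^−36] / r × (1+r)^−155 = $190,132.20

$190,132.20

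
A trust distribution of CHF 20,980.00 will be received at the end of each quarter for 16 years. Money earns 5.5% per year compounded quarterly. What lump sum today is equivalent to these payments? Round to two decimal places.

This is an ordinary annuity: 64 payments of CHF 20,980.00 at the end of each quarter.
Periodic rate r = 0.055/4 per quarter; n is counted in quarters.
PV = PMT × [(1 − (1+r)^−n)/r] = 20,980 × [1 − (1+r)^−64] / r = CHF 889,129.27

CHF 889,129.27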